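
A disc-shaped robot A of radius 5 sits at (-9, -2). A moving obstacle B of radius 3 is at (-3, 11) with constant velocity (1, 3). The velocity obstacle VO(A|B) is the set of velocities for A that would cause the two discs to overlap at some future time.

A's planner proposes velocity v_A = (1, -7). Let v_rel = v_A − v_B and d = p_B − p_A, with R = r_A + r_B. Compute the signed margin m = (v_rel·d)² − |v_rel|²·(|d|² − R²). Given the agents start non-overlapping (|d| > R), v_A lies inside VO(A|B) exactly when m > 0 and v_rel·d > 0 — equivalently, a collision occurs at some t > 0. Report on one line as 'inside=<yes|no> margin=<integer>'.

d = (6, 13),  |d|² = 205;  R = 5+3 = 8,  c = 205−8² = 141
v_rel = (0, -10),  |v_rel|² = 100;  v_rel·d = (0)·(6) + (-10)·(13) = -130
100·t² + 260·t + 141 = 0  ⇒  m = (-130)² − 100·141 = 2800
m = 2800 > 0,  v_rel·d = -130 < 0  ⇒  outside

inside=no margin=2800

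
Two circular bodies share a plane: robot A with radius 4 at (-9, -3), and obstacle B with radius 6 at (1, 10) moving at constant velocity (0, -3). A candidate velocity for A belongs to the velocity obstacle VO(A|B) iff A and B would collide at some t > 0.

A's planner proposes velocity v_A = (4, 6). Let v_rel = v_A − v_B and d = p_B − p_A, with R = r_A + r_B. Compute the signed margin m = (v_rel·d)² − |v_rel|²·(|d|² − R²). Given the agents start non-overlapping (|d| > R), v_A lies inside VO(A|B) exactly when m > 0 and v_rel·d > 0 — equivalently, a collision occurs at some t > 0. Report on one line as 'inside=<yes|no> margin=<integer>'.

d = (10, 13),  |d|² = 269;  R = 4+6 = 10,  c = 269−10² = 169
v_rel = (4, 9),  |v_rel|² = 97;  v_rel·d = (4)·(10) + (9)·(13) = 157
97·t² − 314·t + 169 = 0  ⇒  m = 157² − 97·169 = 8256
m = 8256 > 0,  v_rel·d = 157 > 0  ⇒  inside

inside=yes margin=8256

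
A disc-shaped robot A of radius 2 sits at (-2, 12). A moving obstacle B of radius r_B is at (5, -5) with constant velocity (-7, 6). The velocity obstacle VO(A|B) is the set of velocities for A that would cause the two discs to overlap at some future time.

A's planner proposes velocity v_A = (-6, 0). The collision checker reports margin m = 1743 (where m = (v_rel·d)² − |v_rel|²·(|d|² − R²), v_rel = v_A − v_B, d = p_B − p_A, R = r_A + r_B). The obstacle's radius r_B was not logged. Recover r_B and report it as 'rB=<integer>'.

m = 1743
d = (7, -17);  v_rel = (1, -6),  |v_rel|² = 37
v_rel×d = (1)·(-17) − (-6)·(7) = 25
since m = R²·37 − 25²:  R² = (625 + 1743) / 37 = 64
R = √64 = 8  ⇒  r_B = 8 − 2 = 6

rB=6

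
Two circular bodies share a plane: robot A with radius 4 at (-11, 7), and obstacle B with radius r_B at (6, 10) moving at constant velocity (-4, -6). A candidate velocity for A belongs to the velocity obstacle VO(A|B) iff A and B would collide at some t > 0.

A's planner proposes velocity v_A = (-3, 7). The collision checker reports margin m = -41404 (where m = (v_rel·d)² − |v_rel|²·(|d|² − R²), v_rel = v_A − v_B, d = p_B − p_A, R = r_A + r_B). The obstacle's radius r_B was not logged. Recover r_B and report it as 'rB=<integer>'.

m = -41404
d = (17, 3);  v_rel = (1, 13),  |v_rel|² = 170
v_rel×d = (1)·(3) − (13)·(17) = -218
since m = R²·170 − (-218)²:  R² = (47524 + -41404) / 170 = 36
R = √36 = 6  ⇒  r_B = 6 − 4 = 2

rB=2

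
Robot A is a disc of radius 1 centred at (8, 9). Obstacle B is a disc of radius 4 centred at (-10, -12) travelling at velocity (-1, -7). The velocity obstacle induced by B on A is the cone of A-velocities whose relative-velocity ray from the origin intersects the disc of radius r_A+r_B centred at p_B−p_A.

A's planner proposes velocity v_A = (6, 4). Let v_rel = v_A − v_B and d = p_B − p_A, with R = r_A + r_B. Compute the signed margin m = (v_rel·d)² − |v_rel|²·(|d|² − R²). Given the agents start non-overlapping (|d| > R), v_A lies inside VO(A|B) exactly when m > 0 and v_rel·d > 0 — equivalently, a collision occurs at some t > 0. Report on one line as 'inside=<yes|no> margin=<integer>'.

d = (-18, -21),  |d|² = 765;  R = 1+4 = 5,  c = 765−5² = 740
v_rel = (7, 11),  |v_rel|² = 170;  v_rel·d = (7)·(-18) + (11)·(-21) = -357
170·t² + 714·t + 740 = 0  ⇒  m = (-357)² − 170·740 = 1649
m = 1649 > 0,  v_rel·d = -357 < 0  ⇒  outside

inside=no margin=1649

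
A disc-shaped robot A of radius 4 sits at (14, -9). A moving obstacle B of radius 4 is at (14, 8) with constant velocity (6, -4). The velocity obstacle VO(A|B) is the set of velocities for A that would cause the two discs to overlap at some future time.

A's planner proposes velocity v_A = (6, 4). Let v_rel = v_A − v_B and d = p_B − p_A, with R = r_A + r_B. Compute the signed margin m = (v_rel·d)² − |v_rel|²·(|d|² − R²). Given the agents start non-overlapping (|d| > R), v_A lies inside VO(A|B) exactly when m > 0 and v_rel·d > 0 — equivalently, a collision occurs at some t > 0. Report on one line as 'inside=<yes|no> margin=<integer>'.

d = (0, 17),  |d|² = 289;  R = 4+4 = 8,  c = 289−8² = 225
v_rel = (0, 8),  |v_rel|² = 64;  v_rel·d = (0)·(0) + (8)·(17) = 136
64·t² − 272·t + 225 = 0  ⇒  m = 136² − 64·225 = 4096
m = 4096 > 0,  v_rel·d = 136 > 0  ⇒  inside

inside=yes margin=4096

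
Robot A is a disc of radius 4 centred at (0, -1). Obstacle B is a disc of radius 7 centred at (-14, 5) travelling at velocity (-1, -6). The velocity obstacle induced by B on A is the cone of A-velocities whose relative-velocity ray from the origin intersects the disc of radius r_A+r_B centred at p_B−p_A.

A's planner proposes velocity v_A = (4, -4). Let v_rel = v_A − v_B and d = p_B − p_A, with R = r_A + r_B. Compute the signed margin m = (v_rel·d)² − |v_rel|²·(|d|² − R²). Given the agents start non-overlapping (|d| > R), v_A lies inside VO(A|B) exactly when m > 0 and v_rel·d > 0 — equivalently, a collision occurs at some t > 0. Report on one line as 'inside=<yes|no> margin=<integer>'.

d = (-14, 6),  |d|² = 232;  R = 4+7 = 11,  c = 232−11² = 111
v_rel = (5, 2),  |v_rel|² = 29;  v_rel·d = (5)·(-14) + (2)·(6) = -58
29·t² + 116·t + 111 = 0  ⇒  m = (-58)² − 29·111 = 145
m = 145 > 0,  v_rel·d = -58 < 0  ⇒  outside

inside=no margin=145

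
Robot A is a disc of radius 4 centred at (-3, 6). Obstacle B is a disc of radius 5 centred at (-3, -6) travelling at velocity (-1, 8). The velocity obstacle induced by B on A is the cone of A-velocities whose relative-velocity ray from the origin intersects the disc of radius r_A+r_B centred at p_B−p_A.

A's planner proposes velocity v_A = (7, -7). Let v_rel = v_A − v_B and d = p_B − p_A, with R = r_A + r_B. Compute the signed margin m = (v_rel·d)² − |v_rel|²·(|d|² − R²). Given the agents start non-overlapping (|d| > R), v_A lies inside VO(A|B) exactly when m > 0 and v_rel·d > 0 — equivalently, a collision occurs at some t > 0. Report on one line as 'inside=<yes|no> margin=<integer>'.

d = (0, -12),  |d|² = 144;  R = 4+5 = 9,  c = 144−9² = 63
v_rel = (8, -15),  |v_rel|² = 289;  v_rel·d = (8)·(0) + (-15)·(-12) = 180
289·t² − 360·t + 63 = 0  ⇒  m = 180² − 289·63 = 14193
m = 14193 > 0,  v_rel·d = 180 > 0  ⇒  inside

inside=yes margin=14193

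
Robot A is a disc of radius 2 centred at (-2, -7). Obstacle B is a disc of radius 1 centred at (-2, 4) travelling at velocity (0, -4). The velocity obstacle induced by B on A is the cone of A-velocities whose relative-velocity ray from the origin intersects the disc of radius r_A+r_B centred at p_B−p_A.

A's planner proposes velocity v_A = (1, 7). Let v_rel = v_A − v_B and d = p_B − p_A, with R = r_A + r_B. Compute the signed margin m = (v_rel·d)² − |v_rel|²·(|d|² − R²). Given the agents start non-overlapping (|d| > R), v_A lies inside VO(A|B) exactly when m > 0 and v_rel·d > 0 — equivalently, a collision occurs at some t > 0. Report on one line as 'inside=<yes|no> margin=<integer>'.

d = (0, 11),  |d|² = 121;  R = 2+1 = 3,  c = 121−3² = 112
v_rel = (1, 11),  |v_rel|² = 122;  v_rel·d = (1)·(0) + (11)·(11) = 121
122·t² − 242·t + 112 = 0  ⇒  m = 121² − 122·112 = 977
m = 977 > 0,  v_rel·d = 121 > 0  ⇒  inside

inside=yes margin=977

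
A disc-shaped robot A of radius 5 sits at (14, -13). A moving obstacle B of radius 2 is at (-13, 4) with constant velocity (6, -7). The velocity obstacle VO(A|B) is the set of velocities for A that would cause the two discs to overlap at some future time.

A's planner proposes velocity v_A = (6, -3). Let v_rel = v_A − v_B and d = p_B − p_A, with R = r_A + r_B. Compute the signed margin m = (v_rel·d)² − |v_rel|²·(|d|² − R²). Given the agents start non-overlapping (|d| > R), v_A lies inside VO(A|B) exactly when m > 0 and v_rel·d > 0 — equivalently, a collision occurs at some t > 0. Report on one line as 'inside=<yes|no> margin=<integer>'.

d = (-27, 17),  |d|² = 1018;  R = 5+2 = 7,  c = 1018−7² = 969
v_rel = (0, 4),  |v_rel|² = 16;  v_rel·d = (0)·(-27) + (4)·(17) = 68
16·t² − 136·t + 969 = 0  ⇒  m = 68² − 16·969 = -10880
m = -10880 < 0,  v_rel·d = 68 > 0  ⇒  outside

inside=no margin=-10880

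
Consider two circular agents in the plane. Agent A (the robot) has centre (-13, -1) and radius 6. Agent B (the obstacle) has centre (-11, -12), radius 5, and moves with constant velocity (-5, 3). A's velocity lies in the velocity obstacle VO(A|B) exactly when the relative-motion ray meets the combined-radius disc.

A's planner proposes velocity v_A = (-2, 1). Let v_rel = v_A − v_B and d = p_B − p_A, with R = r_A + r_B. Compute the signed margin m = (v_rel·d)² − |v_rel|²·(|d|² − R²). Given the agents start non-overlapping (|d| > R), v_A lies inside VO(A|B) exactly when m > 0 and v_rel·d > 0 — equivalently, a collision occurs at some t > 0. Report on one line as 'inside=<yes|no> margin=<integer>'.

d = (2, -11),  |d|² = 125;  R = 6+5 = 11,  c = 125−11² = 4
v_rel = (3, -2),  |v_rel|² = 13;  v_rel·d = (3)·(2) + (-2)·(-11) = 28
13·t² − 56·t + 4 = 0  ⇒  m = 28² − 13·4 = 732
m = 732 > 0,  v_rel·d = 28 > 0  ⇒  inside

inside=yes margin=732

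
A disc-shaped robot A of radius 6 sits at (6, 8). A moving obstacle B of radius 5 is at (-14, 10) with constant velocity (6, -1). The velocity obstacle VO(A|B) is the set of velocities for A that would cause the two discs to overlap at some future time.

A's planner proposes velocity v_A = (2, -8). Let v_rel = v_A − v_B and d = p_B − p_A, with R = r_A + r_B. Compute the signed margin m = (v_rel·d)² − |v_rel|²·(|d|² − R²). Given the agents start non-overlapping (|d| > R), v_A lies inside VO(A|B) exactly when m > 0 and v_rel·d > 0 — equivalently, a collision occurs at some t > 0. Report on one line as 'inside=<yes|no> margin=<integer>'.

d = (-20, 2),  |d|² = 404;  R = 6+5 = 11,  c = 404−11² = 283
v_rel = (-4, -7),  |v_rel|² = 65;  v_rel·d = (-4)·(-20) + (-7)·(2) = 66
65·t² − 132·t + 283 = 0  ⇒  m = 66² − 65·283 = -14039
m = -14039 < 0,  v_rel·d = 66 > 0  ⇒  outside

inside=no margin=-14039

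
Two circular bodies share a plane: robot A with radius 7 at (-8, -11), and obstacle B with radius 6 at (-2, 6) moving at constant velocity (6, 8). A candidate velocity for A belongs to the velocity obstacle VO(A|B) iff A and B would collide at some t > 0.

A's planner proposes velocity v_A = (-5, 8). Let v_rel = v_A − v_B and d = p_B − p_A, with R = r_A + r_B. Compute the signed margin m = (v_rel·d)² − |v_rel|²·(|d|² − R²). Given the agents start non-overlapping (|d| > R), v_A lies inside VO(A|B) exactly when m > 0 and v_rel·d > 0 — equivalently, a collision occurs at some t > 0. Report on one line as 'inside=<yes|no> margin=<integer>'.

d = (6, 17),  |d|² = 325;  R = 7+6 = 13,  c = 325−13² = 156
v_rel = (-11, 0),  |v_rel|² = 121;  v_rel·d = (-11)·(6) + (0)·(17) = -66
121·t² + 132·t + 156 = 0  ⇒  m = (-66)² − 121·156 = -14520
m = -14520 < 0,  v_rel·d = -66 < 0  ⇒  outside

inside=no margin=-14520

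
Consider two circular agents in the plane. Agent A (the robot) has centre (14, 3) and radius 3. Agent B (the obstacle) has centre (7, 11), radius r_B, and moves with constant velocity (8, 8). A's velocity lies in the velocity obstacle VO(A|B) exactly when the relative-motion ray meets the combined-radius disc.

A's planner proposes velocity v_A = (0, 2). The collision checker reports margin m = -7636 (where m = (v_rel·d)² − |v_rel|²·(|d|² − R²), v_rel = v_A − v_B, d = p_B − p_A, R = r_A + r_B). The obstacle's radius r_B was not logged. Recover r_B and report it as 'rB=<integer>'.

m = -7636
d = (-7, 8);  v_rel = (-8, -6),  |v_rel|² = 100
v_rel×d = (-8)·(8) − (-6)·(-7) = -106
since m = R²·100 − (-106)²:  R² = (11236 + -7636) / 100 = 36
R = √36 = 6  ⇒  r_B = 6 − 3 = 3

rB=3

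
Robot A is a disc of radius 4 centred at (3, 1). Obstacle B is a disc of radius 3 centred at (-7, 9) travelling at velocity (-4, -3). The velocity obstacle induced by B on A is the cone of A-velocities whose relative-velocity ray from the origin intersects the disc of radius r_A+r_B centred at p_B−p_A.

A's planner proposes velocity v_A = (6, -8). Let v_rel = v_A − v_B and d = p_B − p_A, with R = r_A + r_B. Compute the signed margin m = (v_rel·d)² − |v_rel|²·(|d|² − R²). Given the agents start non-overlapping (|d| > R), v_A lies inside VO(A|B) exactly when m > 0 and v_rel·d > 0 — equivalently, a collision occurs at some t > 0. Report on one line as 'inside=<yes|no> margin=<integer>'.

d = (-10, 8),  |d|² = 164;  R = 4+3 = 7,  c = 164−7² = 115
v_rel = (10, -5),  |v_rel|² = 125;  v_rel·d = (10)·(-10) + (-5)·(8) = -140
125·t² + 280·t + 115 = 0  ⇒  m = (-140)² − 125·115 = 5225
m = 5225 > 0,  v_rel·d = -140 < 0  ⇒  outside

inside=no margin=5225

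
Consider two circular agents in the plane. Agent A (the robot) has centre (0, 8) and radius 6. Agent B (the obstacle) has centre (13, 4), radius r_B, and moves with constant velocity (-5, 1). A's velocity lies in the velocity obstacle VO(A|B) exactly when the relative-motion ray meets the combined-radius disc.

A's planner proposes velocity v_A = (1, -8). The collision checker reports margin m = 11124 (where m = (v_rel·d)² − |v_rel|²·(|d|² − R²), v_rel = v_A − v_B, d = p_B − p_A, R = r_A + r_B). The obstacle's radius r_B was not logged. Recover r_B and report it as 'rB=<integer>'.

m = 11124
d = (13, -4);  v_rel = (6, -9),  |v_rel|² = 117
v_rel×d = (6)·(-4) − (-9)·(13) = 93
since m = R²·117 − 93²:  R² = (8649 + 11124) / 117 = 169
R = √169 = 13  ⇒  r_B = 13 − 6 = 7

rB=7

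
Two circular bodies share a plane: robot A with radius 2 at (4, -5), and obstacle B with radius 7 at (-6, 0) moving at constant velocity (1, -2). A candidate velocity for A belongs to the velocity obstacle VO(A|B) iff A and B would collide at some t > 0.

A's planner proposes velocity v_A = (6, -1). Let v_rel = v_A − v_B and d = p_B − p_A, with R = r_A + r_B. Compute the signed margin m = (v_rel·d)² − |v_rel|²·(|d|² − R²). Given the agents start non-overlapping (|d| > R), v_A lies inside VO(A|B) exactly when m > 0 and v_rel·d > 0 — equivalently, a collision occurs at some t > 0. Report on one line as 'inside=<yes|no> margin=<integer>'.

d = (-10, 5),  |d|² = 125;  R = 2+7 = 9,  c = 125−9² = 44
v_rel = (5, 1),  |v_rel|² = 26;  v_rel·d = (5)·(-10) + (1)·(5) = -45
26·t² + 90·t + 44 = 0  ⇒  m = (-45)² − 26·44 = 881
m = 881 > 0,  v_rel·d = -45 < 0  ⇒  outside

inside=no margin=881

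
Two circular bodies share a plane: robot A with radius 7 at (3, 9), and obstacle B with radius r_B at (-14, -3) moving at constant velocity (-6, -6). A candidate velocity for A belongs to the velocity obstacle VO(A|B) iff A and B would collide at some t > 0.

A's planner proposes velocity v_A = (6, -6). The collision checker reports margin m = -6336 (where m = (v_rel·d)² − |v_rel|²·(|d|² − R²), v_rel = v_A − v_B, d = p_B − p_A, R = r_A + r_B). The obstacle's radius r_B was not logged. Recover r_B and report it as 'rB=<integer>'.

m = -6336
d = (-17, -12);  v_rel = (12, 0),  |v_rel|² = 144
v_rel×d = (12)·(-12) − (0)·(-17) = -144
since m = R²·144 − (-144)²:  R² = (20736 + -6336) / 144 = 100
R = √100 = 10  ⇒  r_B = 10 − 7 = 3

rB=3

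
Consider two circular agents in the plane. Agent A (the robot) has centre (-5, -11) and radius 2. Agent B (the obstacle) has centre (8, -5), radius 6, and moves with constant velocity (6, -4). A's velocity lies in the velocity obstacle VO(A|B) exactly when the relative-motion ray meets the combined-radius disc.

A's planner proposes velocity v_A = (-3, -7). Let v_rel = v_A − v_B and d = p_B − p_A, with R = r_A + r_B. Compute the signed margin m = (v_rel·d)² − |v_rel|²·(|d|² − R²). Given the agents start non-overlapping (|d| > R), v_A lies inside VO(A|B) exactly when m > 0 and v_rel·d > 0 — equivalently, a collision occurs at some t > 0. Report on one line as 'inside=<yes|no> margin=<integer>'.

d = (13, 6),  |d|² = 205;  R = 2+6 = 8,  c = 205−8² = 141
v_rel = (-9, -3),  |v_rel|² = 90;  v_rel·d = (-9)·(13) + (-3)·(6) = -135
90·t² + 270·t + 141 = 0  ⇒  m = (-135)² − 90·141 = 5535
m = 5535 > 0,  v_rel·d = -135 < 0  ⇒  outside

inside=no margin=5535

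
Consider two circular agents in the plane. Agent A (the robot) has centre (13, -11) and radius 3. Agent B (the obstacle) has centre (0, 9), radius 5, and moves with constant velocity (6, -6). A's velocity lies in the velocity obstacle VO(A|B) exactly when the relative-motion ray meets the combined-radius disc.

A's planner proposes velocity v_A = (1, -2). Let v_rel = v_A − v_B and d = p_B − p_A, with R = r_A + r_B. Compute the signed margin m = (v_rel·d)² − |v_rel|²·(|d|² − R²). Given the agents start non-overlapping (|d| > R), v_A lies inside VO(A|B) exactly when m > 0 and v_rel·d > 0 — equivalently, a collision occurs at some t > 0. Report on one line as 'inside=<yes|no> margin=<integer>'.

d = (-13, 20),  |d|² = 569;  R = 3+5 = 8,  c = 569−8² = 505
v_rel = (-5, 4),  |v_rel|² = 41;  v_rel·d = (-5)·(-13) + (4)·(20) = 145
41·t² − 290·t + 505 = 0  ⇒  m = 145² − 41·505 = 320
m = 320 > 0,  v_rel·d = 145 > 0  ⇒  inside

inside=yes margin=320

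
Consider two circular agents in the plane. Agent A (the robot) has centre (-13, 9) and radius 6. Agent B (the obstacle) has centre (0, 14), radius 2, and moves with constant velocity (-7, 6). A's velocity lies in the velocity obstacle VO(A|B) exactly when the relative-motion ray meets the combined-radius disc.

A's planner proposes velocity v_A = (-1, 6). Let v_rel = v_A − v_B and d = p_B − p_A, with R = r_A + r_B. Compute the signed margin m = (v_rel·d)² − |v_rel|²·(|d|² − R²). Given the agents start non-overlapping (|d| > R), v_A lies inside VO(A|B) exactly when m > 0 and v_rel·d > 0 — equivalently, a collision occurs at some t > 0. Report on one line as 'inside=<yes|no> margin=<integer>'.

d = (13, 5),  |d|² = 194;  R = 6+2 = 8,  c = 194−8² = 130
v_rel = (6, 0),  |v_rel|² = 36;  v_rel·d = (6)·(13) + (0)·(5) = 78
36·t² − 156·t + 130 = 0  ⇒  m = 78² − 36·130 = 1404
m = 1404 > 0,  v_rel·d = 78 > 0  ⇒  inside

inside=yes margin=1404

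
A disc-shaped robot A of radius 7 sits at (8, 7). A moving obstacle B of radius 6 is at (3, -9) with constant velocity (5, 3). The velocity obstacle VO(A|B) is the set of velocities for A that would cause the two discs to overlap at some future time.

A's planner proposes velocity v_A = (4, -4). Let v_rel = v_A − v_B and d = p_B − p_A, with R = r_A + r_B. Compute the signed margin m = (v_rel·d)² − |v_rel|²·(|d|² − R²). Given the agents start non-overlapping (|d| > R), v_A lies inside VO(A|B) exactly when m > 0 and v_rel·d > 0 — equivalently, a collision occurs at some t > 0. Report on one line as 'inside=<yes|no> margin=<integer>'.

d = (-5, -16),  |d|² = 281;  R = 7+6 = 13,  c = 281−13² = 112
v_rel = (-1, -7),  |v_rel|² = 50;  v_rel·d = (-1)·(-5) + (-7)·(-16) = 117
50·t² − 234·t + 112 = 0  ⇒  m = 117² − 50·112 = 8089
m = 8089 > 0,  v_rel·d = 117 > 0  ⇒  inside

inside=yes margin=8089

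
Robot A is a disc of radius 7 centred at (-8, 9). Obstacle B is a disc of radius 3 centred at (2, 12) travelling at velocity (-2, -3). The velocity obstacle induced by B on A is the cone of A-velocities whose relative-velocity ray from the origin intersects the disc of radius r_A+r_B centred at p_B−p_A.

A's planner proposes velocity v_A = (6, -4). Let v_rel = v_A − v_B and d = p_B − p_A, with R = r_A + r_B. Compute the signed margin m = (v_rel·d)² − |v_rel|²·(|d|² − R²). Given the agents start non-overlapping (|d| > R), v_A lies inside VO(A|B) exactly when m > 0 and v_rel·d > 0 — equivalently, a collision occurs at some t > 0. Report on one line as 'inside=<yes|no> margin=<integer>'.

d = (10, 3),  |d|² = 109;  R = 7+3 = 10,  c = 109−10² = 9
v_rel = (8, -1),  |v_rel|² = 65;  v_rel·d = (8)·(10) + (-1)·(3) = 77
65·t² − 154·t + 9 = 0  ⇒  m = 77² − 65·9 = 5344
m = 5344 > 0,  v_rel·d = 77 > 0  ⇒  inside

inside=yes margin=5344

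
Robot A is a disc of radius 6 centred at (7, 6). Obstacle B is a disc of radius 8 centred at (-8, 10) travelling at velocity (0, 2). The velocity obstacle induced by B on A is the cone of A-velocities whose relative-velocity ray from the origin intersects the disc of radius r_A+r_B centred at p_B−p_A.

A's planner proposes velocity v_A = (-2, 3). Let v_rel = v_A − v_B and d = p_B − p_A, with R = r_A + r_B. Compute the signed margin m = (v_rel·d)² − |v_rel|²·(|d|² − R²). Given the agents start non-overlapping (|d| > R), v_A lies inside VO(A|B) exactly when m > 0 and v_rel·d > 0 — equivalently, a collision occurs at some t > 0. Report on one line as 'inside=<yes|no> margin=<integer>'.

d = (-15, 4),  |d|² = 241;  R = 6+8 = 14,  c = 241−14² = 45
v_rel = (-2, 1),  |v_rel|² = 5;  v_rel·d = (-2)·(-15) + (1)·(4) = 34
5·t² − 68·t + 45 = 0  ⇒  m = 34² − 5·45 = 931
m = 931 > 0,  v_rel·d = 34 > 0  ⇒  inside

inside=yes margin=931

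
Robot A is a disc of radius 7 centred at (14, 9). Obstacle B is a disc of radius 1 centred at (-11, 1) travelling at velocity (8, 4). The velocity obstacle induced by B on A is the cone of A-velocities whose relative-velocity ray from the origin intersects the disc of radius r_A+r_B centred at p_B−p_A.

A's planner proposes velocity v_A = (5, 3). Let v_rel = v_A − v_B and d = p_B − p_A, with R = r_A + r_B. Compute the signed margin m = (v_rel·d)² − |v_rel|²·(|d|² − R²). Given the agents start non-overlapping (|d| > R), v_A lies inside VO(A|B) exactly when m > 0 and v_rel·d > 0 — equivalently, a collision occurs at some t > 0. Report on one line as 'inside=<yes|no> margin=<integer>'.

d = (-25, -8),  |d|² = 689;  R = 7+1 = 8,  c = 689−8² = 625
v_rel = (-3, -1),  |v_rel|² = 10;  v_rel·d = (-3)·(-25) + (-1)·(-8) = 83
10·t² − 166·t + 625 = 0  ⇒  m = 83² − 10·625 = 639
m = 639 > 0,  v_rel·d = 83 > 0  ⇒  inside

inside=yes margin=639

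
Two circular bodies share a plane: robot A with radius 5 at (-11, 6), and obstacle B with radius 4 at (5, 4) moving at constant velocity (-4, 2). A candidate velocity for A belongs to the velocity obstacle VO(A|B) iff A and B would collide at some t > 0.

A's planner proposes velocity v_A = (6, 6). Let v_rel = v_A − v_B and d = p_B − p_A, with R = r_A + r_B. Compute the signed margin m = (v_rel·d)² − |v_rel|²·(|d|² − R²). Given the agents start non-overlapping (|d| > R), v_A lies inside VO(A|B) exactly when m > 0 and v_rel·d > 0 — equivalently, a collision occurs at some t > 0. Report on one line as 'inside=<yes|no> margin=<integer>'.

d = (16, -2),  |d|² = 260;  R = 5+4 = 9,  c = 260−9² = 179
v_rel = (10, 4),  |v_rel|² = 116;  v_rel·d = (10)·(16) + (4)·(-2) = 152
116·t² − 304·t + 179 = 0  ⇒  m = 152² − 116·179 = 2340
m = 2340 > 0,  v_rel·d = 152 > 0  ⇒  inside

inside=yes margin=2340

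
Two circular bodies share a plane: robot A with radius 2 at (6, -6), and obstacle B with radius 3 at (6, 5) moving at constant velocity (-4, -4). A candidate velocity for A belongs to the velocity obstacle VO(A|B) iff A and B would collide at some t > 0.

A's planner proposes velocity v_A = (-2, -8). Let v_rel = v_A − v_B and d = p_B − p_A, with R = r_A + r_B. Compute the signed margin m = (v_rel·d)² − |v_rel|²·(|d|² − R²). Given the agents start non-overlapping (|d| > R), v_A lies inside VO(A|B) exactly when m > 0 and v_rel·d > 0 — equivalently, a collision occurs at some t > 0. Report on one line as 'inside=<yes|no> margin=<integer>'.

d = (0, 11),  |d|² = 121;  R = 2+3 = 5,  c = 121−5² = 96
v_rel = (2, -4),  |v_rel|² = 20;  v_rel·d = (2)·(0) + (-4)·(11) = -44
20·t² + 88·t + 96 = 0  ⇒  m = (-44)² − 20·96 = 16
m = 16 > 0,  v_rel·d = -44 < 0  ⇒  outside

inside=no margin=16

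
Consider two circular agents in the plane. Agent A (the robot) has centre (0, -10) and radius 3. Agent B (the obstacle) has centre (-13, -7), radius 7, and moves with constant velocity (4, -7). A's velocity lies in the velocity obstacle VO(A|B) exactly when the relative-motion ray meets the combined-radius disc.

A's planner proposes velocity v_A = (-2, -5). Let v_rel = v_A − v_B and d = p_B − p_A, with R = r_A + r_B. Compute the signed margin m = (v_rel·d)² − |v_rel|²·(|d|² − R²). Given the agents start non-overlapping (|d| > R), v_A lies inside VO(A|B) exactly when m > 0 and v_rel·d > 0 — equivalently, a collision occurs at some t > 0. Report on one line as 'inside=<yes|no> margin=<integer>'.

d = (-13, 3),  |d|² = 178;  R = 3+7 = 10,  c = 178−10² = 78
v_rel = (-6, 2),  |v_rel|² = 40;  v_rel·d = (-6)·(-13) + (2)·(3) = 84
40·t² − 168·t + 78 = 0  ⇒  m = 84² − 40·78 = 3936
m = 3936 > 0,  v_rel·d = 84 > 0  ⇒  inside

inside=yes margin=3936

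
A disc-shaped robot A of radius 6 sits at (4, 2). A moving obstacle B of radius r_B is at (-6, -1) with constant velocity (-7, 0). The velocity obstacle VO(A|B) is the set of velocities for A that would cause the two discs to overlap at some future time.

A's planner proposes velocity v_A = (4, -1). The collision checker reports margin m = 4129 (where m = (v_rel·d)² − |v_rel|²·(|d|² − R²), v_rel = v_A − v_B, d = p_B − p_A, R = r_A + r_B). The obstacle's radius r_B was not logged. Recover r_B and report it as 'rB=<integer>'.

m = 4129
d = (-10, -3);  v_rel = (11, -1),  |v_rel|² = 122
v_rel×d = (11)·(-3) − (-1)·(-10) = -43
since m = R²·122 − (-43)²:  R² = (1849 + 4129) / 122 = 49
R = √49 = 7  ⇒  r_B = 7 − 6 = 1

rB=1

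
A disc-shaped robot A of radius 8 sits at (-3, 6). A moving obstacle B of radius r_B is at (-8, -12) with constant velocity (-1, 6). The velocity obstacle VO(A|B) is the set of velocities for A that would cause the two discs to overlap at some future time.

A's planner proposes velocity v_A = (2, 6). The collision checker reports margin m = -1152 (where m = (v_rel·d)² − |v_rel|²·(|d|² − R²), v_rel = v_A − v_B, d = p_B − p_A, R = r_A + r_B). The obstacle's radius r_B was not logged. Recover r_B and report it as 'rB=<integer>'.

m = -1152
d = (-5, -18);  v_rel = (3, 0),  |v_rel|² = 9
v_rel×d = (3)·(-18) − (0)·(-5) = -54
since m = R²·9 − (-54)²:  R² = (2916 + -1152) / 9 = 196
R = √196 = 14  ⇒  r_B = 14 − 8 = 6

rB=6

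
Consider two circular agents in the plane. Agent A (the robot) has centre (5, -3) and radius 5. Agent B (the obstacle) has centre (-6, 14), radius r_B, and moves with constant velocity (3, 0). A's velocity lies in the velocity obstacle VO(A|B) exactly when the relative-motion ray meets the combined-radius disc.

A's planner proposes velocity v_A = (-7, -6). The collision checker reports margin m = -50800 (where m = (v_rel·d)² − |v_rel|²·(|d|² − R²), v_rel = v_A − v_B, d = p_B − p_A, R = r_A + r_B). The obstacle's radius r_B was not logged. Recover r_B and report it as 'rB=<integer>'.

m = -50800
d = (-11, 17);  v_rel = (-10, -6),  |v_rel|² = 136
v_rel×d = (-10)·(17) − (-6)·(-11) = -236
since m = R²·136 − (-236)²:  R² = (55696 + -50800) / 136 = 36
R = √36 = 6  ⇒  r_B = 6 − 5 = 1

rB=1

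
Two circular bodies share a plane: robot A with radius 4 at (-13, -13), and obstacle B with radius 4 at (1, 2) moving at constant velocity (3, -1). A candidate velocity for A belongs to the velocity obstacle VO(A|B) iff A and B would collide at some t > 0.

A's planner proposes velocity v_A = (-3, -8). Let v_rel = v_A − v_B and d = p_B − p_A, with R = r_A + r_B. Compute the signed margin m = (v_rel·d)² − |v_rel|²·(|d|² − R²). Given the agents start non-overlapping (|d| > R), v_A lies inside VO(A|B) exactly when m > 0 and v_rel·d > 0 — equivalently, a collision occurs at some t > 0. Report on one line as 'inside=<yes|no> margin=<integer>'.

d = (14, 15),  |d|² = 421;  R = 4+4 = 8,  c = 421−8² = 357
v_rel = (-6, -7),  |v_rel|² = 85;  v_rel·d = (-6)·(14) + (-7)·(15) = -189
85·t² + 378·t + 357 = 0  ⇒  m = (-189)² − 85·357 = 5376
m = 5376 > 0,  v_rel·d = -189 < 0  ⇒  outside

inside=no margin=5376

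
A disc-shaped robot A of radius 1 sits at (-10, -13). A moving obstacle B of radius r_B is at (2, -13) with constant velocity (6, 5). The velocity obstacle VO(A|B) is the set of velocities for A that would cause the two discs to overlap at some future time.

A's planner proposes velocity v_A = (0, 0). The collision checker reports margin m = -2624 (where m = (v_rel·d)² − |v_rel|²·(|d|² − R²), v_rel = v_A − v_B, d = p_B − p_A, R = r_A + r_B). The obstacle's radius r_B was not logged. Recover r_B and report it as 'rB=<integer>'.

m = -2624
d = (12, 0);  v_rel = (-6, -5),  |v_rel|² = 61
v_rel×d = (-6)·(0) − (-5)·(12) = 60
since m = R²·61 − 60²:  R² = (3600 + -2624) / 61 = 16
R = √16 = 4  ⇒  r_B = 4 − 1 = 3

rB=3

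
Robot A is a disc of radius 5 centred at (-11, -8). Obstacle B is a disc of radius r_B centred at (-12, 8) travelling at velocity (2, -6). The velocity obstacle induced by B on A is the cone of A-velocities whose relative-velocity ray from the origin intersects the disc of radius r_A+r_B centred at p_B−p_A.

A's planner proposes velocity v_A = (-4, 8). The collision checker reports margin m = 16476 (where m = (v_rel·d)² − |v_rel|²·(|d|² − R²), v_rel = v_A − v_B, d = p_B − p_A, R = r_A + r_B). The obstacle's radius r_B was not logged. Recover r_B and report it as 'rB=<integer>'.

m = 16476
d = (-1, 16);  v_rel = (-6, 14),  |v_rel|² = 232
v_rel×d = (-6)·(16) − (14)·(-1) = -82
since m = R²·232 − (-82)²:  R² = (6724 + 16476) / 232 = 100
R = √100 = 10  ⇒  r_B = 10 − 5 = 5

rB=5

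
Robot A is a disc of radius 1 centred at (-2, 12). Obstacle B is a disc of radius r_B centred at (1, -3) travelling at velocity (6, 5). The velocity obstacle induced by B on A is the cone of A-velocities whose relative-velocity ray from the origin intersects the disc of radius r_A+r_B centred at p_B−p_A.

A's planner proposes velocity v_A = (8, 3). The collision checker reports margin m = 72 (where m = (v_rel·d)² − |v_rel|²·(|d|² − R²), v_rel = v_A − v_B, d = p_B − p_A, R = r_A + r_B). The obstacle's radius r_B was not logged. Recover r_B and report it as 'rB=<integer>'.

m = 72
d = (3, -15);  v_rel = (2, -2),  |v_rel|² = 8
v_rel×d = (2)·(-15) − (-2)·(3) = -24
since m = R²·8 − (-24)²:  R² = (576 + 72) / 8 = 81
R = √81 = 9  ⇒  r_B = 9 − 1 = 8

rB=8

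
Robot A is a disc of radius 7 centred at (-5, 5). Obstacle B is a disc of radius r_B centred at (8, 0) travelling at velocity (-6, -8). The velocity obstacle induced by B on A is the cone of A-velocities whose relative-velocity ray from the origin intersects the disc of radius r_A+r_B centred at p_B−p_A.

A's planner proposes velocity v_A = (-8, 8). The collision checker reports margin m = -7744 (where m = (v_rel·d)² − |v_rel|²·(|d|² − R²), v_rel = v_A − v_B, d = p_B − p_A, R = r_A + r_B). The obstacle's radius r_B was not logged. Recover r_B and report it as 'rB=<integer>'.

m = -7744
d = (13, -5);  v_rel = (-2, 16),  |v_rel|² = 260
v_rel×d = (-2)·(-5) − (16)·(13) = -198
since m = R²·260 − (-198)²:  R² = (39204 + -7744) / 260 = 121
R = √121 = 11  ⇒  r_B = 11 − 7 = 4

rB=4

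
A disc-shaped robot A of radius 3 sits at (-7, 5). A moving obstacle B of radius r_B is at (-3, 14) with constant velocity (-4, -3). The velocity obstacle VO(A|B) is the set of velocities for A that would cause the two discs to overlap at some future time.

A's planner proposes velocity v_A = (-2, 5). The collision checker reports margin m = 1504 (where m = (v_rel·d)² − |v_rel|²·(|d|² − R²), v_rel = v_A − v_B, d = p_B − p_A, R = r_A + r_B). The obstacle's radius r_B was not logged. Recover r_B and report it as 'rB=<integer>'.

m = 1504
d = (4, 9);  v_rel = (2, 8),  |v_rel|² = 68
v_rel×d = (2)·(9) − (8)·(4) = -14
since m = R²·68 − (-14)²:  R² = (196 + 1504) / 68 = 25
R = √25 = 5  ⇒  r_B = 5 − 3 = 2

rB=2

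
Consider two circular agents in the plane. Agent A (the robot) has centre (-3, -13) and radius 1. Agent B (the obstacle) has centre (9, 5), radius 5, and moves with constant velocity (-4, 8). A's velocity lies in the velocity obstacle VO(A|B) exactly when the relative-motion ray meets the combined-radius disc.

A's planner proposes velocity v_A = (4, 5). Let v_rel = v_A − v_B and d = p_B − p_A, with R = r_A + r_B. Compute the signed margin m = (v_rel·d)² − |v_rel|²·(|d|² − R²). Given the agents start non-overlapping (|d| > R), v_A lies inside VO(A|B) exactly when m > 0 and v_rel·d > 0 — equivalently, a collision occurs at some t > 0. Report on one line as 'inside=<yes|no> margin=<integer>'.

d = (12, 18),  |d|² = 468;  R = 1+5 = 6,  c = 468−6² = 432
v_rel = (8, -3),  |v_rel|² = 73;  v_rel·d = (8)·(12) + (-3)·(18) = 42
73·t² − 84·t + 432 = 0  ⇒  m = 42² − 73·432 = -29772
m = -29772 < 0,  v_rel·d = 42 > 0  ⇒  outside

inside=no margin=-29772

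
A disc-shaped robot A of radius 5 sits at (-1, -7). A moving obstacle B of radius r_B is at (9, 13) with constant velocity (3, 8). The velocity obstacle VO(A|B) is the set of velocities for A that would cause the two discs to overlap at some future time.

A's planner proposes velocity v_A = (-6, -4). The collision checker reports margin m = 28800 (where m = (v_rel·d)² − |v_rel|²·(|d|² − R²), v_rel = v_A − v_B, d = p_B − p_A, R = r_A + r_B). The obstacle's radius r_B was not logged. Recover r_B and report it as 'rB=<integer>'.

m = 28800
d = (10, 20);  v_rel = (-9, -12),  |v_rel|² = 225
v_rel×d = (-9)·(20) − (-12)·(10) = -60
since m = R²·225 − (-60)²:  R² = (3600 + 28800) / 225 = 144
R = √144 = 12  ⇒  r_B = 12 − 5 = 7

rB=7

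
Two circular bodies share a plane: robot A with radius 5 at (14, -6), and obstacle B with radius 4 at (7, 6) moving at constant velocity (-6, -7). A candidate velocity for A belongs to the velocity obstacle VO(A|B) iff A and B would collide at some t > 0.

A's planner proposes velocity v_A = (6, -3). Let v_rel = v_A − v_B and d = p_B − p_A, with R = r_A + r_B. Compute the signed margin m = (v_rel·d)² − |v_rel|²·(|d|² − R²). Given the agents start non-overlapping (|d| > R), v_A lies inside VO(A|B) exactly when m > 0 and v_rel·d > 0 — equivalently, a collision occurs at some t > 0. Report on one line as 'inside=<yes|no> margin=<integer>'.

d = (-7, 12),  |d|² = 193;  R = 5+4 = 9,  c = 193−9² = 112
v_rel = (12, 4),  |v_rel|² = 160;  v_rel·d = (12)·(-7) + (4)·(12) = -36
160·t² + 72·t + 112 = 0  ⇒  m = (-36)² − 160·112 = -16624
m = -16624 < 0,  v_rel·d = -36 < 0  ⇒  outside

inside=no margin=-16624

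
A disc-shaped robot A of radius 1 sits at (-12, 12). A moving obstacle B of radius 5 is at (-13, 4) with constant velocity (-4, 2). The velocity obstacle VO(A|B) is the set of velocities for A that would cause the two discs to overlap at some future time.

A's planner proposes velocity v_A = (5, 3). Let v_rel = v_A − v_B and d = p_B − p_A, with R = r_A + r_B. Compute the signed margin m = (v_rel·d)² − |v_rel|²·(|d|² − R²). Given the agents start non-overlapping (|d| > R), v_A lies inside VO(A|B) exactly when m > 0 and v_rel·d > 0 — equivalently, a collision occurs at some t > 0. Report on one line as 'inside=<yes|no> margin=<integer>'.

d = (-1, -8),  |d|² = 65;  R = 1+5 = 6,  c = 65−6² = 29
v_rel = (9, 1),  |v_rel|² = 82;  v_rel·d = (9)·(-1) + (1)·(-8) = -17
82·t² + 34·t + 29 = 0  ⇒  m = (-17)² − 82·29 = -2089
m = -2089 < 0,  v_rel·d = -17 < 0  ⇒  outside

inside=no margin=-2089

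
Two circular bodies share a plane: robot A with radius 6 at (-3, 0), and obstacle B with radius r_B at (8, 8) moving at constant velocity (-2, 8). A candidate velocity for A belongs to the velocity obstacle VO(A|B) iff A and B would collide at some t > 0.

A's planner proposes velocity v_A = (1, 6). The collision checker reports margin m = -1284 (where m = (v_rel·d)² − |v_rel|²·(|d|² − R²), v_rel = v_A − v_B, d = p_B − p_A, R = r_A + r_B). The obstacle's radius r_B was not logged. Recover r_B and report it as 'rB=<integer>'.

m = -1284
d = (11, 8);  v_rel = (3, -2),  |v_rel|² = 13
v_rel×d = (3)·(8) − (-2)·(11) = 46
since m = R²·13 − 46²:  R² = (2116 + -1284) / 13 = 64
R = √64 = 8  ⇒  r_B = 8 − 6 = 2

rB=2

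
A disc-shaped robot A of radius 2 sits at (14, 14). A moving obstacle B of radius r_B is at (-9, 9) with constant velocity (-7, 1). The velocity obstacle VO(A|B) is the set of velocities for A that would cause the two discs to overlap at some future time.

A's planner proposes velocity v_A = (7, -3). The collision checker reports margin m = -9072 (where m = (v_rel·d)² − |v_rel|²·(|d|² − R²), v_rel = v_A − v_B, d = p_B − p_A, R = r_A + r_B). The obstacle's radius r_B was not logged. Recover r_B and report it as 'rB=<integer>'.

m = -9072
d = (-23, -5);  v_rel = (14, -4),  |v_rel|² = 212
v_rel×d = (14)·(-5) − (-4)·(-23) = -162
since m = R²·212 − (-162)²:  R² = (26244 + -9072) / 212 = 81
R = √81 = 9  ⇒  r_B = 9 − 2 = 7

rB=7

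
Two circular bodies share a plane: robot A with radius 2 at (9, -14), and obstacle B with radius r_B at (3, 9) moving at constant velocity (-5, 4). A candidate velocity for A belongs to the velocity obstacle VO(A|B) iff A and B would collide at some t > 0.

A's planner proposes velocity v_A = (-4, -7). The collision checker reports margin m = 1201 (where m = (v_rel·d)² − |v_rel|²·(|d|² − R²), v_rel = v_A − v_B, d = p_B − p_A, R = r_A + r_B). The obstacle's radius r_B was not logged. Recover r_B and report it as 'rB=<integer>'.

m = 1201
d = (-6, 23);  v_rel = (1, -11),  |v_rel|² = 122
v_rel×d = (1)·(23) − (-11)·(-6) = -43
since m = R²·122 − (-43)²:  R² = (1849 + 1201) / 122 = 25
R = √25 = 5  ⇒  r_B = 5 − 2 = 3

rB=3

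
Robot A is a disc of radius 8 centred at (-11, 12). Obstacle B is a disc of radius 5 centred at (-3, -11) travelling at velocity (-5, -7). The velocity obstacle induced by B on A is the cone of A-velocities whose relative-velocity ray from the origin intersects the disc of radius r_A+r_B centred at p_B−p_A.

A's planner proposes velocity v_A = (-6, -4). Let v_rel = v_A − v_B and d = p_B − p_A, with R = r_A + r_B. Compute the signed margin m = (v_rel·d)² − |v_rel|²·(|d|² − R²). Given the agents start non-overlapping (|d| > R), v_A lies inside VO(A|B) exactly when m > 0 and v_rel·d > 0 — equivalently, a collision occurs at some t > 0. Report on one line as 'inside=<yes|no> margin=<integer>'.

d = (8, -23),  |d|² = 593;  R = 8+5 = 13,  c = 593−13² = 424
v_rel = (-1, 3),  |v_rel|² = 10;  v_rel·d = (-1)·(8) + (3)·(-23) = -77
10·t² + 154·t + 424 = 0  ⇒  m = (-77)² − 10·424 = 1689
m = 1689 > 0,  v_rel·d = -77 < 0  ⇒  outside

inside=no margin=1689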